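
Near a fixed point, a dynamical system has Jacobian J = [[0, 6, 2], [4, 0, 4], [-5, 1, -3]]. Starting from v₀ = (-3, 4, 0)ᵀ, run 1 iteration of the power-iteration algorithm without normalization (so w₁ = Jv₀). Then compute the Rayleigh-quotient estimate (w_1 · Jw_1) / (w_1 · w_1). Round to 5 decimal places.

w1 = Jv₀ = (24, -12, 19)
Jw1 = (-34, 172, -189)
w1·Jw1 = 24·(-34) + (-12)·172 + 19·(-189) = -6471; w1·w1 = 24·24 + (-12)·(-12) + 19·19 = 1081
λ ≈ -6471/1081 = -5.98612

λ ≈ -5.98612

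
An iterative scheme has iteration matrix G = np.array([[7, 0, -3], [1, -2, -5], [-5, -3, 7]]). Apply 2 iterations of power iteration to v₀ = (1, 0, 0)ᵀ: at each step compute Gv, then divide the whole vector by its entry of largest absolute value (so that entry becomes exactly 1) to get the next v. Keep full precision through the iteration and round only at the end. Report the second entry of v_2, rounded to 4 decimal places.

Gv0 = (7.00000, 1.00000, -5.00000); divide by 7.00000 → v1 = (1.00000, 0.14286, -0.71429)
Gv1 = (9.14286, 4.28571, -10.42857); divide by -10.42857 → v2 = (-0.87671, -0.41096, 1.00000)
Requested entry of v2: 30/-73 = -0.4110

-0.4110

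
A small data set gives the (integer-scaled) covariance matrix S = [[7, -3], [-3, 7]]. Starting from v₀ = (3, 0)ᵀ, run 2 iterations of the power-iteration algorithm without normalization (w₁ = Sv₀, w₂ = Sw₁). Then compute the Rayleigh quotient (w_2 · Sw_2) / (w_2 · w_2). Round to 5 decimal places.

λ ≈ 9.85023

w1 = Sv₀ = (7·3 + (-3)·0; (-3)·3 + 7·0) = (21, -9)
w2 = Sw1 = (7·21 + (-3)·(-9); (-3)·21 + 7·(-9)) = (174, -126)
Sw2 = (1596, -1404)
w2·Sw2 = 174·1596 + (-126)·(-1404) = 454608; w2·w2 = 174·174 + (-126)·(-126) = 46152
λ ≈ 454608/46152 = 9.85023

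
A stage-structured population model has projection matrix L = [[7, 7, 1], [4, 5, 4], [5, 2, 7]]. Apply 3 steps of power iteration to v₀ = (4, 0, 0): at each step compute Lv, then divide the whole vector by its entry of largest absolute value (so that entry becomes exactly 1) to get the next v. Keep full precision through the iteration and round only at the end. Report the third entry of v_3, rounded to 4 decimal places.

Lv0 = (28.00000, 16.00000, 20.00000); divide by 28.00000 → v1 = (1.00000, 0.57143, 0.71429)
Lv1 = (11.71429, 9.71429, 11.14286); divide by 11.71429 → v2 = (1.00000, 0.82927, 0.95122)
Lv2 = (13.75610, 11.95122, 13.31707); divide by 13.75610 → v3 = (1.00000, 0.86879, 0.96809)
Requested entry of v3: 4368/4512 = 0.9681

0.9681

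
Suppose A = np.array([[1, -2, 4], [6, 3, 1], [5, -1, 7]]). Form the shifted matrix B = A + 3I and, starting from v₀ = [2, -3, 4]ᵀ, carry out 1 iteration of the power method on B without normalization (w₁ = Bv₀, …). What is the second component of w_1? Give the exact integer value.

-2

B = A + 3I has rows (4, -2, 4); (6, 6, 1); (5, -1, 10)
w1 = Bv₀ = (4·2 + (-2)·(-3) + 4·4; 6·2 + 6·(-3) + 1·4; 5·2 + (-1)·(-3) + 10·4) = (30, -2, 53)
Requested component of w1: -2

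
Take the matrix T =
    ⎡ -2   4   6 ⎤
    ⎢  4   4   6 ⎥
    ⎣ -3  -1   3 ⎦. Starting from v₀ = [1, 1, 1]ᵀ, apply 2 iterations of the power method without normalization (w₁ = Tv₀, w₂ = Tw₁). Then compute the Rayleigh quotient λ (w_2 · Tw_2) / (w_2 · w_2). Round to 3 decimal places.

λ ≈ 3.236

w1 = Tv₀ = ((-2)·1 + 4·1 + 6·1; 4·1 + 4·1 + 6·1; (-3)·1 + (-1)·1 + 3·1) = (8, 14, -1)
w2 = Tw1 = ((-2)·8 + 4·14 + 6·(-1); 4·8 + 4·14 + 6·(-1); (-3)·8 + (-1)·14 + 3·(-1)) = (34, 82, -41)
Tw2 = (14, 218, -307)
w2·Tw2 = 34·14 + 82·218 + (-41)·(-307) = 30939; w2·w2 = 34·34 + 82·82 + (-41)·(-41) = 9561
λ ≈ 30939/9561 = 3.236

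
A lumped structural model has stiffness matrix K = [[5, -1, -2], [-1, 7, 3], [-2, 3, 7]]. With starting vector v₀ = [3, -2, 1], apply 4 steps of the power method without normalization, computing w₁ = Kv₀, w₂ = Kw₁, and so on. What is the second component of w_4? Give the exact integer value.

w1 = Kv₀ = (5·3 + (-1)·(-2) + (-2)·1; (-1)·3 + 7·(-2) + 3·1; (-2)·3 + 3·(-2) + 7·1) = (15, -14, -5)
w2 = Kw1 = (5·15 + (-1)·(-14) + (-2)·(-5); (-1)·15 + 7·(-14) + 3·(-5); (-2)·15 + 3·(-14) + 7·(-5)) = (99, -128, -107)
w3 = Kw2 = (837, -1316, -1331)
w4 = Kw3 = (8163, -14042, -14939)
The requested component of w4 is -14042.

-14042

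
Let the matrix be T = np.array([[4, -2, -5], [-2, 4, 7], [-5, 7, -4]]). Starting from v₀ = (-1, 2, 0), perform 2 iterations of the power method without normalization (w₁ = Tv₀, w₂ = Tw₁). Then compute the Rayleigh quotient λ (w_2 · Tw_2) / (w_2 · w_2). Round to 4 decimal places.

w1 = Tv₀ = (-8, 10, 19)
w2 = Tw1 = (-147, 189, 34)
Tw2 = (-1136, 1288, 1922)
w2·Tw2 = (-147)·(-1136) + 189·1288 + 34·1922 = 475772; w2·w2 = (-147)·(-147) + 189·189 + 34·34 = 58486
λ ≈ 475772/58486 = 8.1348

8.1348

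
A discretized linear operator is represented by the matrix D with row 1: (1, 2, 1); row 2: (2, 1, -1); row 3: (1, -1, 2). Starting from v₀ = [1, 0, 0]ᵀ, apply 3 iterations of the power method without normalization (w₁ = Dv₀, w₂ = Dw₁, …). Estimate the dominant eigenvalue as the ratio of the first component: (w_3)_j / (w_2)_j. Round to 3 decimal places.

w1 = Dv₀ = (1, 2, 1)
w2 = Dw1 = (6, 3, 1)
w3 = Dw2 = (13, 14, 5)
Ratio at component: 13 / 6 = 2.167

2.167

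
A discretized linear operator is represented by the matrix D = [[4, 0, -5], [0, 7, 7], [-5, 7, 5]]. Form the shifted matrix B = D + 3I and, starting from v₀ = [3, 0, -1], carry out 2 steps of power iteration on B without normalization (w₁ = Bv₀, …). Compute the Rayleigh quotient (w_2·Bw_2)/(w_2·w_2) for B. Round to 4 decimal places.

16.3068

B = D + 3I has rows (7, 0, -5); (0, 10, 7); (-5, 7, 8)
w1 = Bv₀ = (7·3 + 0·0 + (-5)·(-1); 0·3 + 10·0 + 7·(-1); (-5)·3 + 7·0 + 8·(-1)) = (26, -7, -23)
w2 = Bw1 = (7·26 + 0·(-7) + (-5)·(-23); 0·26 + 10·(-7) + 7·(-23); (-5)·26 + 7·(-7) + 8·(-23)) = (297, -231, -363)
Bw2 = (3894, -4851, -6006)
w2·Bw2 = 4457277; w2·w2 = 273339; μ ≈ 4457277/273339 = 16.3068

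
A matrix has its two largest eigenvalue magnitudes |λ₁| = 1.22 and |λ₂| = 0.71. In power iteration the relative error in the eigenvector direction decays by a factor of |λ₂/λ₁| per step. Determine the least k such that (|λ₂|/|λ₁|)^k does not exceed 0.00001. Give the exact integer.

22

|λ₂/λ₁| = 0.71/1.22 = 0.58197
Need k ≥ ln(0.00001) / ln(0.58197) = -11.5129 / -0.5413 ≈ 21.267
Smallest integer k satisfying the bound: 22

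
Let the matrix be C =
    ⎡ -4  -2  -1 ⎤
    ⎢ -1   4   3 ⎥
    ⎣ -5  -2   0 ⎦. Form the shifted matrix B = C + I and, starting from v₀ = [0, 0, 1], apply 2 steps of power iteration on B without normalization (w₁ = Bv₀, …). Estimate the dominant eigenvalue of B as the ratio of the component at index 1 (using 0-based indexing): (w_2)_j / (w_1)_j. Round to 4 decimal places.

μ ≈ 6.3333

B = C + I has rows (-3, -2, -1); (-1, 5, 3); (-5, -2, 1)
w1 = Bv₀ = ((-3)·0 + (-2)·0 + (-1)·1; (-1)·0 + 5·0 + 3·1; (-5)·0 + (-2)·0 + 1·1) = (-1, 3, 1)
w2 = Bw1 = ((-3)·(-1) + (-2)·3 + (-1)·1; (-1)·(-1) + 5·3 + 3·1; (-5)·(-1) + (-2)·3 + 1·1) = (-4, 19, 0)
Ratio: 19/3 = 6.3333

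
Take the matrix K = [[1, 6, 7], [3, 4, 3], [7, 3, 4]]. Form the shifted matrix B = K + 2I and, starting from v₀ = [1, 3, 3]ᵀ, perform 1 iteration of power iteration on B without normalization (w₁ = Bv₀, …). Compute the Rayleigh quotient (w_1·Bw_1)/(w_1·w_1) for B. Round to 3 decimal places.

B = K + 2I has rows (3, 6, 7); (3, 6, 3); (7, 3, 6)
w1 = Bv₀ = (3·1 + 6·3 + 7·3; 3·1 + 6·3 + 3·3; 7·1 + 3·3 + 6·3) = (42, 30, 34)
Bw1 = (544, 408, 588)
w1·Bw1 = 55080; w1·w1 = 3820; μ ≈ 55080/3820 = 14.419

14.419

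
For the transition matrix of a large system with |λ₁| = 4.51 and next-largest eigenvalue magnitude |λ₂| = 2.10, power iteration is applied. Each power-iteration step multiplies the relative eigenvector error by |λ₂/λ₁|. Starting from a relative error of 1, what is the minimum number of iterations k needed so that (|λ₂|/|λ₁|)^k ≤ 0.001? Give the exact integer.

|λ₂/λ₁| = 2.10/4.51 = 0.46563
Need k ≥ ln(0.001) / ln(0.46563) = -6.9078 / -0.7644 ≈ 9.037
Smallest integer k satisfying the bound: 10

10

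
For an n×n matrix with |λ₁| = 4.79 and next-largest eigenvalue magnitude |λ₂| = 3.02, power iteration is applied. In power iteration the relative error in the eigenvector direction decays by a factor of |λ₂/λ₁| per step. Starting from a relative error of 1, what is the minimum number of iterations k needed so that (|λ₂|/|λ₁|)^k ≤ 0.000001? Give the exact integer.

|λ₂/λ₁| = 3.02/4.79 = 0.63048
Need k ≥ ln(0.000001) / ln(0.63048) = -13.8155 / -0.4613 ≈ 29.951
Smallest integer k satisfying the bound: 30

30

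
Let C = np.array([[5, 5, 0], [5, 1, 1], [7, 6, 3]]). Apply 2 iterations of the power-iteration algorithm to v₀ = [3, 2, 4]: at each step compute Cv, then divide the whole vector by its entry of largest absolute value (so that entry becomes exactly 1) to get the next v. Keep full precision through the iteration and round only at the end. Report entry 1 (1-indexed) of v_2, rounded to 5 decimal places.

0.52752

Cv0 = (25.000000, 21.000000, 45.000000); divide by 45.000000 → v1 = (0.555556, 0.466667, 1.000000)
Cv1 = (5.111111, 4.244444, 9.688889); divide by 9.688889 → v2 = (0.527523, 0.438073, 1.000000)
Requested entry of v2: 230/436 = 0.52752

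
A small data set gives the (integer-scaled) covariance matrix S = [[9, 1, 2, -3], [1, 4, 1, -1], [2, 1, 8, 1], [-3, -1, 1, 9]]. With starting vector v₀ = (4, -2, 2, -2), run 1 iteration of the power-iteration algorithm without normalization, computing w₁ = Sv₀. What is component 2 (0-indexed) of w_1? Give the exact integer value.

w1 = Sv₀ = (9·4 + 1·(-2) + 2·2 + (-3)·(-2); 1·4 + 4·(-2) + 1·2 + (-1)·(-2); 2·4 + 1·(-2) + 8·2 + 1·(-2); (-3)·4 + (-1)·(-2) + 1·2 + 9·(-2)) = (44, 0, 20, -26)
The requested component of w1 is 20.

20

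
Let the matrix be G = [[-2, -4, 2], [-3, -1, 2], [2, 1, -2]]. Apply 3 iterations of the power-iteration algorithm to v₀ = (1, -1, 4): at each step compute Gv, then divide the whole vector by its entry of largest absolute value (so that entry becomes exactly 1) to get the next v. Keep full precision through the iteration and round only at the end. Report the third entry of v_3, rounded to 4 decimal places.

-0.6212

Gv0 = (10.00000, 6.00000, -7.00000); divide by 10.00000 → v1 = (1.00000, 0.60000, -0.70000)
Gv1 = (-5.80000, -5.00000, 4.00000); divide by -5.80000 → v2 = (1.00000, 0.86207, -0.68966)
Gv2 = (-6.82759, -5.24138, 4.24138); divide by -6.82759 → v3 = (1.00000, 0.76768, -0.62121)
Requested entry of v3: -246/396 = -0.6212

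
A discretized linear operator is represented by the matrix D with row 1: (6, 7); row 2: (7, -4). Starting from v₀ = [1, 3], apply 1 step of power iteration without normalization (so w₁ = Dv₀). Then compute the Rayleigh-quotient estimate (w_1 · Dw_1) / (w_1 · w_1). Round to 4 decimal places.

λ ≈ 3.1618

w1 = Dv₀ = (6·1 + 7·3; 7·1 + (-4)·3) = (27, -5)
Dw1 = (127, 209)
w1·Dw1 = 27·127 + (-5)·209 = 2384; w1·w1 = 27·27 + (-5)·(-5) = 754
λ ≈ 2384/754 = 3.1618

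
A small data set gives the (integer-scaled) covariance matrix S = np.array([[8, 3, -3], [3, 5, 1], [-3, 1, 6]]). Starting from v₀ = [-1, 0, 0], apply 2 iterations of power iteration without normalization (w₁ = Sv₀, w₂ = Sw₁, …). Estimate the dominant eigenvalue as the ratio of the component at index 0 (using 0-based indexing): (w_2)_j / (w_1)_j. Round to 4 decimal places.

λ ≈ 10.2500

w1 = Sv₀ = (8·(-1) + 3·0 + (-3)·0; 3·(-1) + 5·0 + 1·0; (-3)·(-1) + 1·0 + 6·0) = (-8, -3, 3)
w2 = Sw1 = (8·(-8) + 3·(-3) + (-3)·3; 3·(-8) + 5·(-3) + 1·3; (-3)·(-8) + 1·(-3) + 6·3) = (-82, -36, 39)
Ratio at component: -82 / -8 = 10.2500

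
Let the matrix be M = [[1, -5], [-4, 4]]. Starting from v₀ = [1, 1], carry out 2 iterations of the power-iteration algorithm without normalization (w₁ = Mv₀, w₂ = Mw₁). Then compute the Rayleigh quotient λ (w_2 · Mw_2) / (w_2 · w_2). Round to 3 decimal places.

λ ≈ 5.941

w1 = Mv₀ = (-4, 0)
w2 = Mw1 = (-4, 16)
Mw2 = (-84, 80)
w2·Mw2 = (-4)·(-84) + 16·80 = 1616; w2·w2 = (-4)·(-4) + 16·16 = 272
λ ≈ 1616/272 = 5.941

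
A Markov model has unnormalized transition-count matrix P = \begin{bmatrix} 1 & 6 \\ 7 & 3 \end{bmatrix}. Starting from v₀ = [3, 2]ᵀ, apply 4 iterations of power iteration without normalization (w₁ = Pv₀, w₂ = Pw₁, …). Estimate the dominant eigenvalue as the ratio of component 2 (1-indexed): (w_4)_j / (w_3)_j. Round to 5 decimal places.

λ ≈ 8.03673

w1 = Pv₀ = (15, 27)
w2 = Pw1 = (177, 186)
w3 = Pw2 = (1293, 1797)
w4 = Pw3 = (12075, 14442)
Ratio at component: 14442 / 1797 = 8.03673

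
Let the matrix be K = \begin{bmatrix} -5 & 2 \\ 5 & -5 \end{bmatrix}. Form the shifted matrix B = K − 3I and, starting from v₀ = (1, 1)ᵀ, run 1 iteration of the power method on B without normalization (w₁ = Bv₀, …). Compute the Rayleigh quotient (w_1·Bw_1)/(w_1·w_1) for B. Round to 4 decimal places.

μ ≈ -5.2000

B = K − 3I has rows (-8, 2); (5, -8)
w1 = Bv₀ = (-6, -3)
Bw1 = (42, -6)
w1·Bw1 = -234; w1·w1 = 45; μ ≈ -234/45 = -5.2000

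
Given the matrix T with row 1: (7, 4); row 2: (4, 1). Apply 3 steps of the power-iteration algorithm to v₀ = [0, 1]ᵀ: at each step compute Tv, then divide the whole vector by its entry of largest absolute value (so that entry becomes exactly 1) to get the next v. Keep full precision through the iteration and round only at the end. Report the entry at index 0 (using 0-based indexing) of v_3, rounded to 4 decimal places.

1.0000

Tv0 = (4.00000, 1.00000); divide by 4.00000 → v1 = (1.00000, 0.25000)
Tv1 = (8.00000, 4.25000); divide by 8.00000 → v2 = (1.00000, 0.53125)
Tv2 = (9.12500, 4.53125); divide by 9.12500 → v3 = (1.00000, 0.49658)
Requested entry of v3: 292/292 = 1.0000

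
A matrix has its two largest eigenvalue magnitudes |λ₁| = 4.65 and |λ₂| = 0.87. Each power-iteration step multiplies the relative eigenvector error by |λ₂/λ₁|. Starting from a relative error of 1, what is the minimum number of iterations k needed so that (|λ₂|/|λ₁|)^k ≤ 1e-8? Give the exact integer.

11

|λ₂/λ₁| = 0.87/4.65 = 0.18710
Need k ≥ ln(1e-8) / ln(0.18710) = -18.4207 / -1.6761 ≈ 10.990
Smallest integer k satisfying the bound: 11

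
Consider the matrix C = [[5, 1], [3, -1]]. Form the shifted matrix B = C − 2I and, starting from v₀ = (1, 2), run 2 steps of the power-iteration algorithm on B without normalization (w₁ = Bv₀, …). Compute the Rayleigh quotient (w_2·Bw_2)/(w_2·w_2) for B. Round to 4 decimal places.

B = C − 2I has rows (3, 1); (3, -3)
w1 = Bv₀ = (3·1 + 1·2; 3·1 + (-3)·2) = (5, -3)
w2 = Bw1 = (3·5 + 1·(-3); 3·5 + (-3)·(-3)) = (12, 24)
Bw2 = (60, -36)
w2·Bw2 = -144; w2·w2 = 720; μ ≈ -144/720 = -0.2000

μ ≈ -0.2000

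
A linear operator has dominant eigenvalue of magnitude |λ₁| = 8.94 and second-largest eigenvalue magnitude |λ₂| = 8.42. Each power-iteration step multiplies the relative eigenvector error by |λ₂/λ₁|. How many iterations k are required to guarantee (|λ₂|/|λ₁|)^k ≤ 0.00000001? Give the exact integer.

|λ₂/λ₁| = 8.42/8.94 = 0.94183
Need k ≥ ln(0.00000001) / ln(0.94183) = -18.4207 / -0.0599 ≈ 307.392
Smallest integer k satisfying the bound: 308

308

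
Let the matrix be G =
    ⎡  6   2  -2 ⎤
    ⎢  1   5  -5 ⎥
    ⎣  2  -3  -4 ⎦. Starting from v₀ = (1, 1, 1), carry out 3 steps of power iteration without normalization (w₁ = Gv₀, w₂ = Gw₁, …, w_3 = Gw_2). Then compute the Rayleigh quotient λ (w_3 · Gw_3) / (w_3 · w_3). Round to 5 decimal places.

w1 = Gv₀ = (6·1 + 2·1 + (-2)·1; 1·1 + 5·1 + (-5)·1; 2·1 + (-3)·1 + (-4)·1) = (6, 1, -5)
w2 = Gw1 = (6·6 + 2·1 + (-2)·(-5); 1·6 + 5·1 + (-5)·(-5); 2·6 + (-3)·1 + (-4)·(-5)) = (48, 36, 29)
w3 = Gw2 = (302, 83, -128)
Gw3 = (2234, 1357, 867)
w3·Gw3 = 302·2234 + 83·1357 + (-128)·867 = 676323; w3·w3 = 302·302 + 83·83 + (-128)·(-128) = 114477
λ ≈ 676323/114477 = 5.90794

5.90794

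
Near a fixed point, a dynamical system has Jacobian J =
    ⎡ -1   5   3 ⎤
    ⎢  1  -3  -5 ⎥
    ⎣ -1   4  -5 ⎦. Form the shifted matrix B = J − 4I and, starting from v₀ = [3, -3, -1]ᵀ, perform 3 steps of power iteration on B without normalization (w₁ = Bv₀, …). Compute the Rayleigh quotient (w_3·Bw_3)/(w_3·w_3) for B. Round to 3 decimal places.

-7.407

B = J − 4I has rows (-5, 5, 3); (1, -7, -5); (-1, 4, -9)
w1 = Bv₀ = ((-5)·3 + 5·(-3) + 3·(-1); 1·3 + (-7)·(-3) + (-5)·(-1); (-1)·3 + 4·(-3) + (-9)·(-1)) = (-33, 29, -6)
w2 = Bw1 = ((-5)·(-33) + 5·29 + 3·(-6); 1·(-33) + (-7)·29 + (-5)·(-6); (-1)·(-33) + 4·29 + (-9)·(-6)) = (292, -206, 203)
w3 = Bw2 = (-1881, 719, -2943)
Bw3 = (4171, 7801, 31244)
w3·Bw3 = -94187824; w3·w3 = 12716371; μ ≈ -94187824/12716371 = -7.407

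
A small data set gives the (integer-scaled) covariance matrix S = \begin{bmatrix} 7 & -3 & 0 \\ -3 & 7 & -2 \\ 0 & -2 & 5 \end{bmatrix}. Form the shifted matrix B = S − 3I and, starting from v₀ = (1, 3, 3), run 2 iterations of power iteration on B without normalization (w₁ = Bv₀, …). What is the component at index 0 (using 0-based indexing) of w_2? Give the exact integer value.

B = S − 3I has rows (4, -3, 0); (-3, 4, -2); (0, -2, 2)
w1 = Bv₀ = (4·1 + (-3)·3 + 0·3; (-3)·1 + 4·3 + (-2)·3; 0·1 + (-2)·3 + 2·3) = (-5, 3, 0)
w2 = Bw1 = (4·(-5) + (-3)·3 + 0·0; (-3)·(-5) + 4·3 + (-2)·0; 0·(-5) + (-2)·3 + 2·0) = (-29, 27, -6)
Requested component of w2: -29

-29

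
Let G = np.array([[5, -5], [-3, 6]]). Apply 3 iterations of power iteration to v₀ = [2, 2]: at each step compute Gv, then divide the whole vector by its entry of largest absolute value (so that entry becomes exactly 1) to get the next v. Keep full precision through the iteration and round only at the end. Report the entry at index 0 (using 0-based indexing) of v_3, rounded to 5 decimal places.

1.00000

Gv0 = (0.000000, 6.000000); divide by 6.000000 → v1 = (0.000000, 1.000000)
Gv1 = (-5.000000, 6.000000); divide by 6.000000 → v2 = (-0.833333, 1.000000)
Gv2 = (-9.166667, 8.500000); divide by -9.166667 → v3 = (1.000000, -0.927273)
Requested entry of v3: -330/-330 = 1.00000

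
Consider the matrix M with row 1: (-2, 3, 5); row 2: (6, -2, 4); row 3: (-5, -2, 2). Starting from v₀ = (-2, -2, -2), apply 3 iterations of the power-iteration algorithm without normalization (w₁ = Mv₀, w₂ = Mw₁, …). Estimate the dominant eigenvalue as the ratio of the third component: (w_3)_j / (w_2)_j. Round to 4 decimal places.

0.8393

w1 = Mv₀ = ((-2)·(-2) + 3·(-2) + 5·(-2); 6·(-2) + (-2)·(-2) + 4·(-2); (-5)·(-2) + (-2)·(-2) + 2·(-2)) = (-12, -16, 10)
w2 = Mw1 = ((-2)·(-12) + 3·(-16) + 5·10; 6·(-12) + (-2)·(-16) + 4·10; (-5)·(-12) + (-2)·(-16) + 2·10) = (26, 0, 112)
w3 = Mw2 = (508, 604, 94)
Ratio at component: 94 / 112 = 0.8393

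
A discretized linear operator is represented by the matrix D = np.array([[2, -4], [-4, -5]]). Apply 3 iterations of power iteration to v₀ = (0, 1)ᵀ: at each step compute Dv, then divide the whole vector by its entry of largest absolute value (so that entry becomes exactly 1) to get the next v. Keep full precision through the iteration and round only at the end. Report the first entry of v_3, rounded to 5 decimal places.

0.55336

Dv0 = (-4.000000, -5.000000); divide by -5.000000 → v1 = (0.800000, 1.000000)
Dv1 = (-2.400000, -8.200000); divide by -8.200000 → v2 = (0.292683, 1.000000)
Dv2 = (-3.414634, -6.170732); divide by -6.170732 → v3 = (0.553360, 1.000000)
Requested entry of v3: -140/-253 = 0.55336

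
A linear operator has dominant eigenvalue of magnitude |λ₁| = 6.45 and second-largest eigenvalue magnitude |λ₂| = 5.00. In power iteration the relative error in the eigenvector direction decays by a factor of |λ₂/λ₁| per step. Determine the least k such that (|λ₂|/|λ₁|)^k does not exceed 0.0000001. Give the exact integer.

|λ₂/λ₁| = 5.00/6.45 = 0.77519
Need k ≥ ln(0.0000001) / ln(0.77519) = -16.1181 / -0.2546 ≈ 63.297
Smallest integer k satisfying the bound: 64

64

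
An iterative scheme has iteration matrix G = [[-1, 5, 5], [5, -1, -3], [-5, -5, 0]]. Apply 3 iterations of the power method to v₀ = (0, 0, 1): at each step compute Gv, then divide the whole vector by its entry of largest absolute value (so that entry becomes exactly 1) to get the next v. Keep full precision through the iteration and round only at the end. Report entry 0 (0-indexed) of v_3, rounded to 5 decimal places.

1.00000

Gv0 = (5.000000, -3.000000, 0.000000); divide by 5.000000 → v1 = (1.000000, -0.600000, 0.000000)
Gv1 = (-4.000000, 5.600000, -2.000000); divide by 5.600000 → v2 = (-0.714286, 1.000000, -0.357143)
Gv2 = (3.928571, -3.500000, -1.428571); divide by 3.928571 → v3 = (1.000000, -0.890909, -0.363636)
Requested entry of v3: 110/110 = 1.00000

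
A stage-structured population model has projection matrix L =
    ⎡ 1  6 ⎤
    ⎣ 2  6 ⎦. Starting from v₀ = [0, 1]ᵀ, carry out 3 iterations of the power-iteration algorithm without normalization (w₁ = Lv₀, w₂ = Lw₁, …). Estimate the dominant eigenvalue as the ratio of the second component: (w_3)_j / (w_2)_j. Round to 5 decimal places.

λ ≈ 7.75000

w1 = Lv₀ = (6, 6)
w2 = Lw1 = (42, 48)
w3 = Lw2 = (330, 372)
Ratio at component: 372 / 48 = 7.75000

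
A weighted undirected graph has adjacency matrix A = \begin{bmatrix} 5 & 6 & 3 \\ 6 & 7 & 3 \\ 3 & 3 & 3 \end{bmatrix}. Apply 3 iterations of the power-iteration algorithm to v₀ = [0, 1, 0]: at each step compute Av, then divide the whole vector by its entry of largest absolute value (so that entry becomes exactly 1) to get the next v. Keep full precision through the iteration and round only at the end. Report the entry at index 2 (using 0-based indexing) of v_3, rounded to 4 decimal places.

Av0 = (6.00000, 7.00000, 3.00000); divide by 7.00000 → v1 = (0.85714, 1.00000, 0.42857)
Av1 = (11.57143, 13.42857, 6.85714); divide by 13.42857 → v2 = (0.86170, 1.00000, 0.51064)
Av2 = (11.84043, 13.70213, 7.11702); divide by 13.70213 → v3 = (0.86413, 1.00000, 0.51941)
Requested entry of v3: 669/1288 = 0.5194

0.5194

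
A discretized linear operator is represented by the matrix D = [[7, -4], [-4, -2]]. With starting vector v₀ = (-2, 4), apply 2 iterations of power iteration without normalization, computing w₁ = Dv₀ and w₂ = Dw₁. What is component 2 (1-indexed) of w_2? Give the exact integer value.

w1 = Dv₀ = (7·(-2) + (-4)·4; (-4)·(-2) + (-2)·4) = (-30, 0)
w2 = Dw1 = (7·(-30) + (-4)·0; (-4)·(-30) + (-2)·0) = (-210, 120)
The requested component of w2 is 120.

120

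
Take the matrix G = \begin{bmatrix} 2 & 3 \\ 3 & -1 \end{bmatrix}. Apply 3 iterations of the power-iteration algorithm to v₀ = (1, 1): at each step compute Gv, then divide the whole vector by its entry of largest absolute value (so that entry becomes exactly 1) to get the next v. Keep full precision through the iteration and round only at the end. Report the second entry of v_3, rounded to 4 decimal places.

Gv0 = (5.00000, 2.00000); divide by 5.00000 → v1 = (1.00000, 0.40000)
Gv1 = (3.20000, 2.60000); divide by 3.20000 → v2 = (1.00000, 0.81250)
Gv2 = (4.43750, 2.18750); divide by 4.43750 → v3 = (1.00000, 0.49296)
Requested entry of v3: 35/71 = 0.4930

0.4930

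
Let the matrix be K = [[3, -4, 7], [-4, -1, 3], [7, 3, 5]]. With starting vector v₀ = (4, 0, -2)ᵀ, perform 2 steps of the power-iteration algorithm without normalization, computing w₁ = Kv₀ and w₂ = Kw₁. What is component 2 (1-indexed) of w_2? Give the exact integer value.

84

w1 = Kv₀ = (-2, -22, 18)
w2 = Kw1 = (208, 84, 10)
The requested component of w2 is 84.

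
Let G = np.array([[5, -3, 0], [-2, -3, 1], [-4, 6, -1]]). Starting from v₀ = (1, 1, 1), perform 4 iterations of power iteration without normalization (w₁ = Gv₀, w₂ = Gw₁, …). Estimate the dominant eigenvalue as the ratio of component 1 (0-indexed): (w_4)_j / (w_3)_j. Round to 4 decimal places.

w1 = Gv₀ = (5·1 + (-3)·1 + 0·1; (-2)·1 + (-3)·1 + 1·1; (-4)·1 + 6·1 + (-1)·1) = (2, -4, 1)
w2 = Gw1 = (5·2 + (-3)·(-4) + 0·1; (-2)·2 + (-3)·(-4) + 1·1; (-4)·2 + 6·(-4) + (-1)·1) = (22, 9, -33)
w3 = Gw2 = (83, -104, -1)
w4 = Gw3 = (727, 145, -955)
Ratio at component: 145 / -104 = -1.3942

-1.3942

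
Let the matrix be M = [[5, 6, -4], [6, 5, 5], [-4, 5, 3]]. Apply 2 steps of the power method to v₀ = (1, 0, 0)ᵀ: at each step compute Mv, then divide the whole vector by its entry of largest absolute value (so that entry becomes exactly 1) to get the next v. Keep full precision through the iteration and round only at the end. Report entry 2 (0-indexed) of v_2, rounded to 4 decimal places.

-0.0260

Mv0 = (5.00000, 6.00000, -4.00000); divide by 6.00000 → v1 = (0.83333, 1.00000, -0.66667)
Mv1 = (12.83333, 6.66667, -0.33333); divide by 12.83333 → v2 = (1.00000, 0.51948, -0.02597)
Requested entry of v2: -2/77 = -0.0260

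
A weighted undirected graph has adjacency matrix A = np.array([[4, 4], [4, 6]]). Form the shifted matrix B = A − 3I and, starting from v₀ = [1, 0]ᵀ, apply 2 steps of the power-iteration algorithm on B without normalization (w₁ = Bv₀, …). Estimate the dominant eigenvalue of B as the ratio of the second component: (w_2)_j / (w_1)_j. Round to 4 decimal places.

B = A − 3I has rows (1, 4); (4, 3)
w1 = Bv₀ = (1, 4)
w2 = Bw1 = (17, 16)
Ratio: 16/4 = 4.0000

μ ≈ 4.0000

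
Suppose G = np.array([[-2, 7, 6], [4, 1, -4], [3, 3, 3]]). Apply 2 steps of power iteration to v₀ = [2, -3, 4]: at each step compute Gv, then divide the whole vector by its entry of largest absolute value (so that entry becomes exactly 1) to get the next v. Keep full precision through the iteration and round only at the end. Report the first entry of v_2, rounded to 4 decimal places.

Gv0 = (-1.00000, -11.00000, 9.00000); divide by -11.00000 → v1 = (0.09091, 1.00000, -0.81818)
Gv1 = (1.90909, 4.63636, 0.81818); divide by 4.63636 → v2 = (0.41176, 1.00000, 0.17647)
Requested entry of v2: -21/-51 = 0.4118

0.4118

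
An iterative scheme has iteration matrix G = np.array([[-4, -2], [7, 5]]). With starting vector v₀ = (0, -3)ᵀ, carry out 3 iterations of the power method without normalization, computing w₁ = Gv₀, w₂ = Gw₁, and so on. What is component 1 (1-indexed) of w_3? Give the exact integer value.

w1 = Gv₀ = ((-4)·0 + (-2)·(-3); 7·0 + 5·(-3)) = (6, -15)
w2 = Gw1 = ((-4)·6 + (-2)·(-15); 7·6 + 5·(-15)) = (6, -33)
w3 = Gw2 = (42, -123)
The requested component of w3 is 42.

42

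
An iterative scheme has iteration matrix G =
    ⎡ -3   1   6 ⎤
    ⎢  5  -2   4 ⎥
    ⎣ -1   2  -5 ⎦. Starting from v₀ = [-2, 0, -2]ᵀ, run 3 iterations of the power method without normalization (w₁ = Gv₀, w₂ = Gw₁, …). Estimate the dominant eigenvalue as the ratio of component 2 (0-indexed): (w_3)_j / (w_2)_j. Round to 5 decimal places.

w1 = Gv₀ = (-6, -18, 12)
w2 = Gw1 = (72, 54, -90)
w3 = Gw2 = (-702, -108, 486)
Ratio at component: 486 / -90 = -5.40000

-5.40000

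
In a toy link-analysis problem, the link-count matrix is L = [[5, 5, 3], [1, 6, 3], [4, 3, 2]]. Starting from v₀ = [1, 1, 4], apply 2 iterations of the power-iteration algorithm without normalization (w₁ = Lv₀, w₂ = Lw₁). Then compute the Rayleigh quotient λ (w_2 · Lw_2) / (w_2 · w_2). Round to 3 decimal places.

w1 = Lv₀ = (5·1 + 5·1 + 3·4; 1·1 + 6·1 + 3·4; 4·1 + 3·1 + 2·4) = (22, 19, 15)
w2 = Lw1 = (5·22 + 5·19 + 3·15; 1·22 + 6·19 + 3·15; 4·22 + 3·19 + 2·15) = (250, 181, 175)
Lw2 = (2680, 1861, 1893)
w2·Lw2 = 250·2680 + 181·1861 + 175·1893 = 1338116; w2·w2 = 250·250 + 181·181 + 175·175 = 125886
λ ≈ 1338116/125886 = 10.630

λ ≈ 10.630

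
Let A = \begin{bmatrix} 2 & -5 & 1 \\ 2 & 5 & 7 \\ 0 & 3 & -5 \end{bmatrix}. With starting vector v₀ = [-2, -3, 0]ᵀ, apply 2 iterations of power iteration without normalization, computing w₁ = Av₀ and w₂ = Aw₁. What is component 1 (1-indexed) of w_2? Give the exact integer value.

w1 = Av₀ = (11, -19, -9)
w2 = Aw1 = (108, -136, -12)
The requested component of w2 is 108.

108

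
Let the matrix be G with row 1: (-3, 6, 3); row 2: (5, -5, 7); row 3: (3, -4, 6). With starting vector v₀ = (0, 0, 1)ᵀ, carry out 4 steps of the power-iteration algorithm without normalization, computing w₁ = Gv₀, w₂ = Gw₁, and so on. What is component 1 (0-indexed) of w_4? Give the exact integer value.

-1

w1 = Gv₀ = (3, 7, 6)
w2 = Gw1 = (51, 22, 17)
w3 = Gw2 = (30, 264, 167)
w4 = Gw3 = (1995, -1, 36)
The requested component of w4 is -1.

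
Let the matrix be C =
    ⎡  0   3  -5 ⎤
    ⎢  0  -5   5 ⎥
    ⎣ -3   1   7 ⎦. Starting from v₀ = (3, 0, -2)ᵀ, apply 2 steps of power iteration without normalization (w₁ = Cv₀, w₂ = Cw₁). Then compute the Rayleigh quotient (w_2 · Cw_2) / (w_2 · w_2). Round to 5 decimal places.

8.87499

w1 = Cv₀ = (0·3 + 3·0 + (-5)·(-2); 0·3 + (-5)·0 + 5·(-2); (-3)·3 + 1·0 + 7·(-2)) = (10, -10, -23)
w2 = Cw1 = (0·10 + 3·(-10) + (-5)·(-23); 0·10 + (-5)·(-10) + 5·(-23); (-3)·10 + 1·(-10) + 7·(-23)) = (85, -65, -201)
Cw2 = (810, -680, -1727)
w2·Cw2 = 85·810 + (-65)·(-680) + (-201)·(-1727) = 460177; w2·w2 = 85·85 + (-65)·(-65) + (-201)·(-201) = 51851
λ ≈ 460177/51851 = 8.87499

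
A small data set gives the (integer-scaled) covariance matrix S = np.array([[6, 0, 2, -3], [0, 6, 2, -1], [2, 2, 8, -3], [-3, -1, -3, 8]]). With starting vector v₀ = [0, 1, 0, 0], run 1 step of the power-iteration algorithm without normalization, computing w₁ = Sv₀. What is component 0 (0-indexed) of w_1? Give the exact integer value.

0

w1 = Sv₀ = (6·0 + 0·1 + 2·0 + (-3)·0; 0·0 + 6·1 + 2·0 + (-1)·0; 2·0 + 2·1 + 8·0 + (-3)·0; (-3)·0 + (-1)·1 + (-3)·0 + 8·0) = (0, 6, 2, -1)
The requested component of w1 is 0.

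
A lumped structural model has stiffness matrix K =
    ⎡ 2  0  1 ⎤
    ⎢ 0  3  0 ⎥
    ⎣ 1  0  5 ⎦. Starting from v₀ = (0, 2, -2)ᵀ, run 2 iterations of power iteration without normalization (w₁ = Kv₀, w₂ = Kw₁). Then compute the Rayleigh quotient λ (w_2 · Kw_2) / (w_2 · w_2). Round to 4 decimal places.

λ ≈ 5.0682

w1 = Kv₀ = (-2, 6, -10)
w2 = Kw1 = (-14, 18, -52)
Kw2 = (-80, 54, -274)
w2·Kw2 = (-14)·(-80) + 18·54 + (-52)·(-274) = 16340; w2·w2 = (-14)·(-14) + 18·18 + (-52)·(-52) = 3224
λ ≈ 16340/3224 = 5.0682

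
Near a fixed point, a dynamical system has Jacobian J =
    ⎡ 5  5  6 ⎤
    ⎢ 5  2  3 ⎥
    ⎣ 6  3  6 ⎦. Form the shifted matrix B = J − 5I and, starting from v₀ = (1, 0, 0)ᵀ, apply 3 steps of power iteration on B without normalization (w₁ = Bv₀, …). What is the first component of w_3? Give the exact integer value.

B = J − 5I has rows (0, 5, 6); (5, -3, 3); (6, 3, 1)
w1 = Bv₀ = (0·1 + 5·0 + 6·0; 5·1 + (-3)·0 + 3·0; 6·1 + 3·0 + 1·0) = (0, 5, 6)
w2 = Bw1 = (0·0 + 5·5 + 6·6; 5·0 + (-3)·5 + 3·6; 6·0 + 3·5 + 1·6) = (61, 3, 21)
w3 = Bw2 = (141, 359, 396)
Requested component of w3: 141

141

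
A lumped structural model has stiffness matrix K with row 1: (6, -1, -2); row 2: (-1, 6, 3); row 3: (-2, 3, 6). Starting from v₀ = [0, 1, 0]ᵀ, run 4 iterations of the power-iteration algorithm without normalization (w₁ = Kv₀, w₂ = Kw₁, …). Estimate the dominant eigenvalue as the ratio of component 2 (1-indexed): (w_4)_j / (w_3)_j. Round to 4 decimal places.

w1 = Kv₀ = (6·0 + (-1)·1 + (-2)·0; (-1)·0 + 6·1 + 3·0; (-2)·0 + 3·1 + 6·0) = (-1, 6, 3)
w2 = Kw1 = (6·(-1) + (-1)·6 + (-2)·3; (-1)·(-1) + 6·6 + 3·3; (-2)·(-1) + 3·6 + 6·3) = (-18, 46, 38)
w3 = Kw2 = (-230, 408, 402)
w4 = Kw3 = (-2592, 3884, 4096)
Ratio at component: 3884 / 408 = 9.5196

9.5196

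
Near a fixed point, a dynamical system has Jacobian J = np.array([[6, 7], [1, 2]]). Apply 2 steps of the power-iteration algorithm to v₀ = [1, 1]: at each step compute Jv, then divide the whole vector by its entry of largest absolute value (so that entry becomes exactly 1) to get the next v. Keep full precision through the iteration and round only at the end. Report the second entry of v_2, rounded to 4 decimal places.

Jv0 = (13.00000, 3.00000); divide by 13.00000 → v1 = (1.00000, 0.23077)
Jv1 = (7.61538, 1.46154); divide by 7.61538 → v2 = (1.00000, 0.19192)
Requested entry of v2: 19/99 = 0.1919

0.1919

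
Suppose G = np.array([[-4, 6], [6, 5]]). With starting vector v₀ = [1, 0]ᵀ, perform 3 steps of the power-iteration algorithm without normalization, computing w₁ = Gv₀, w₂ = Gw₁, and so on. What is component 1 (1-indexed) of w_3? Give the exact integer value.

w1 = Gv₀ = ((-4)·1 + 6·0; 6·1 + 5·0) = (-4, 6)
w2 = Gw1 = ((-4)·(-4) + 6·6; 6·(-4) + 5·6) = (52, 6)
w3 = Gw2 = (-172, 342)
The requested component of w3 is -172.

-172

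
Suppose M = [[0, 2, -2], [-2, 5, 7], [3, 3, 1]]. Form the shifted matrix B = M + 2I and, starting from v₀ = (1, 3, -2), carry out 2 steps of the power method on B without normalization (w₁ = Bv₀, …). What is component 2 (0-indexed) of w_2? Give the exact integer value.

69

B = M + 2I has rows (2, 2, -2); (-2, 7, 7); (3, 3, 3)
w1 = Bv₀ = (12, 5, 6)
w2 = Bw1 = (22, 53, 69)
Requested component of w2: 69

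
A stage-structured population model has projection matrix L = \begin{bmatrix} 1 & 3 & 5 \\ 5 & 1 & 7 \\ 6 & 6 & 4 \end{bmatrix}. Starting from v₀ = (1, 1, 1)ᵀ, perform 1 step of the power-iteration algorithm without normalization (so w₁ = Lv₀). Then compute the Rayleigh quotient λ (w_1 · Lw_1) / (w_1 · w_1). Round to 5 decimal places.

w1 = Lv₀ = (9, 13, 16)
Lw1 = (128, 170, 196)
w1·Lw1 = 9·128 + 13·170 + 16·196 = 6498; w1·w1 = 9·9 + 13·13 + 16·16 = 506
λ ≈ 6498/506 = 12.84190

λ ≈ 12.84190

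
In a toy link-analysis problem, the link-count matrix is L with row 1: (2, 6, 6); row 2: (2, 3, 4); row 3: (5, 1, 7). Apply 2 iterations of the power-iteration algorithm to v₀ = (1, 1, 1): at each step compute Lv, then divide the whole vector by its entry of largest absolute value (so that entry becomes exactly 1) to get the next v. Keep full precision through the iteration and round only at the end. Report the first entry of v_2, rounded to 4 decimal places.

0.9412

Lv0 = (14.00000, 9.00000, 13.00000); divide by 14.00000 → v1 = (1.00000, 0.64286, 0.92857)
Lv1 = (11.42857, 7.64286, 12.14286); divide by 12.14286 → v2 = (0.94118, 0.62941, 1.00000)
Requested entry of v2: 160/170 = 0.9412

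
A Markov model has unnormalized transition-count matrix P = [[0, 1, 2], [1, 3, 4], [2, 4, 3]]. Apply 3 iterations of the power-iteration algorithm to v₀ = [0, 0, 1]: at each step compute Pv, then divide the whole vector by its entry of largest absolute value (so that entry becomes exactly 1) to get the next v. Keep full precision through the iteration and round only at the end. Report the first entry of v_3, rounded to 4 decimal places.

Pv0 = (2.00000, 4.00000, 3.00000); divide by 4.00000 → v1 = (0.50000, 1.00000, 0.75000)
Pv1 = (2.50000, 6.50000, 7.25000); divide by 7.25000 → v2 = (0.34483, 0.89655, 1.00000)
Pv2 = (2.89655, 7.03448, 7.27586); divide by 7.27586 → v3 = (0.39810, 0.96682, 1.00000)
Requested entry of v3: 84/211 = 0.3981

0.3981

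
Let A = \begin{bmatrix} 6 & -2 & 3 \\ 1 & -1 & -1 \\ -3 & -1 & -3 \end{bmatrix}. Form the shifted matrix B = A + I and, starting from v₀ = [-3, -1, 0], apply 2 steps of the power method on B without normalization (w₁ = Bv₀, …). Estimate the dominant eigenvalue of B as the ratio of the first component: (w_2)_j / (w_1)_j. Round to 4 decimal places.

μ ≈ 5.1053

B = A + I has rows (7, -2, 3); (1, 0, -1); (-3, -1, -2)
w1 = Bv₀ = (7·(-3) + (-2)·(-1) + 3·0; 1·(-3) + 0·(-1) + (-1)·0; (-3)·(-3) + (-1)·(-1) + (-2)·0) = (-19, -3, 10)
w2 = Bw1 = (7·(-19) + (-2)·(-3) + 3·10; 1·(-19) + 0·(-3) + (-1)·10; (-3)·(-19) + (-1)·(-3) + (-2)·10) = (-97, -29, 40)
Ratio: -97/-19 = 5.1053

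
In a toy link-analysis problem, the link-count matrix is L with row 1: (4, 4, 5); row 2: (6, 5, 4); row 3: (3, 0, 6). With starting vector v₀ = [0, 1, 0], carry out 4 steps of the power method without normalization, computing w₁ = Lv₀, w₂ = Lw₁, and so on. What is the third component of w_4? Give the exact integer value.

w1 = Lv₀ = (4·0 + 4·1 + 5·0; 6·0 + 5·1 + 4·0; 3·0 + 0·1 + 6·0) = (4, 5, 0)
w2 = Lw1 = (4·4 + 4·5 + 5·0; 6·4 + 5·5 + 4·0; 3·4 + 0·5 + 6·0) = (36, 49, 12)
w3 = Lw2 = (400, 509, 180)
w4 = Lw3 = (4536, 5665, 2280)
The requested component of w4 is 2280.

2280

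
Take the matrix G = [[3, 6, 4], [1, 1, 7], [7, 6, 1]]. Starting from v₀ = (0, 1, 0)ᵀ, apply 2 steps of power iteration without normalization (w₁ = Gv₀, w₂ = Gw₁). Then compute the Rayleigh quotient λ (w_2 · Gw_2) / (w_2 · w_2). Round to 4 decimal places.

w1 = Gv₀ = (6, 1, 6)
w2 = Gw1 = (48, 49, 54)
Gw2 = (654, 475, 684)
w2·Gw2 = 48·654 + 49·475 + 54·684 = 91603; w2·w2 = 48·48 + 49·49 + 54·54 = 7621
λ ≈ 91603/7621 = 12.0198

λ ≈ 12.0198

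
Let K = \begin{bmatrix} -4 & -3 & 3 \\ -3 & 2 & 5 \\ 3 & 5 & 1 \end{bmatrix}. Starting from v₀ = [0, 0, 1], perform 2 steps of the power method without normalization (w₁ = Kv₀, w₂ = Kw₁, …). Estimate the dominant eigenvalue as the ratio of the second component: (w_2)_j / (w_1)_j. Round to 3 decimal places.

λ ≈ 1.200

w1 = Kv₀ = (3, 5, 1)
w2 = Kw1 = (-24, 6, 35)
Ratio at component: 6 / 5 = 1.200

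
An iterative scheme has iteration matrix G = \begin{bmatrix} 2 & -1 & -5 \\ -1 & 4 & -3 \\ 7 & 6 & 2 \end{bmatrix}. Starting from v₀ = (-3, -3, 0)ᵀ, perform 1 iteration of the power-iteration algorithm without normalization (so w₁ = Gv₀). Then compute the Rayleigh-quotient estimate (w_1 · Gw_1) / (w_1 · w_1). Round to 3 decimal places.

2.866

w1 = Gv₀ = (2·(-3) + (-1)·(-3) + (-5)·0; (-1)·(-3) + 4·(-3) + (-3)·0; 7·(-3) + 6·(-3) + 2·0) = (-3, -9, -39)
Gw1 = (198, 84, -153)
w1·Gw1 = (-3)·198 + (-9)·84 + (-39)·(-153) = 4617; w1·w1 = (-3)·(-3) + (-9)·(-9) + (-39)·(-39) = 1611
λ ≈ 4617/1611 = 2.866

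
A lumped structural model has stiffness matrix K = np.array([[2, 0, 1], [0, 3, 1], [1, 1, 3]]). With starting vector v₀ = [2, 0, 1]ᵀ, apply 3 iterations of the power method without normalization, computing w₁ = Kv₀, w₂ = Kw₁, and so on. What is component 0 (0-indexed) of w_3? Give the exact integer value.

w1 = Kv₀ = (5, 1, 5)
w2 = Kw1 = (15, 8, 21)
w3 = Kw2 = (51, 45, 86)
The requested component of w3 is 51.

51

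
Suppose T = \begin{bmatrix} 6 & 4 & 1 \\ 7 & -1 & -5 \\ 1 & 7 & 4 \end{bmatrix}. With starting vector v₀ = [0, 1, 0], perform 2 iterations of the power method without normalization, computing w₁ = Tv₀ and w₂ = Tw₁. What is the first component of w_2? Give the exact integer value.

w1 = Tv₀ = (4, -1, 7)
w2 = Tw1 = (27, -6, 25)
The requested component of w2 is 27.

27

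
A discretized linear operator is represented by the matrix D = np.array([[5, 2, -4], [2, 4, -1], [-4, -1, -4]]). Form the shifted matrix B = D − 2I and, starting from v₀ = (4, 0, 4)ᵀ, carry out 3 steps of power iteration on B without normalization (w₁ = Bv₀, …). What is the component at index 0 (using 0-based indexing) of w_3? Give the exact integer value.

-460

B = D − 2I has rows (3, 2, -4); (2, 2, -1); (-4, -1, -6)
w1 = Bv₀ = (-4, 4, -40)
w2 = Bw1 = (156, 40, 252)
w3 = Bw2 = (-460, 140, -2176)
Requested component of w3: -460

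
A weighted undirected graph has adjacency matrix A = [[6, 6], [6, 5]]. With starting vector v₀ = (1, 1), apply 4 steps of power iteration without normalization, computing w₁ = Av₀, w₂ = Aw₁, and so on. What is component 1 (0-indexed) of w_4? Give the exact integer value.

16855

w1 = Av₀ = (6·1 + 6·1; 6·1 + 5·1) = (12, 11)
w2 = Aw1 = (6·12 + 6·11; 6·12 + 5·11) = (138, 127)
w3 = Aw2 = (1590, 1463)
w4 = Aw3 = (18318, 16855)
The requested component of w4 is 16855.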